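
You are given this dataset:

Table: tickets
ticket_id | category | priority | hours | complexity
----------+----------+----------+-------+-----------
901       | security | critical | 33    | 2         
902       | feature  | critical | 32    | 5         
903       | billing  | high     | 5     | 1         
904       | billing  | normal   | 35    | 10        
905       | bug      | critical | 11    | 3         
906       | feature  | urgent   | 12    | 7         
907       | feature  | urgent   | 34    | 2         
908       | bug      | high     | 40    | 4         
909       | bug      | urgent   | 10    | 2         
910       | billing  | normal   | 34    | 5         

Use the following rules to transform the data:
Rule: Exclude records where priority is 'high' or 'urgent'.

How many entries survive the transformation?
5

Step 1: Count records to exclude
  - 2 (high) + 3 (urgent) = 5 records
Step 2: Total records: 10
Step 3: Remaining = 10 - 5 = 5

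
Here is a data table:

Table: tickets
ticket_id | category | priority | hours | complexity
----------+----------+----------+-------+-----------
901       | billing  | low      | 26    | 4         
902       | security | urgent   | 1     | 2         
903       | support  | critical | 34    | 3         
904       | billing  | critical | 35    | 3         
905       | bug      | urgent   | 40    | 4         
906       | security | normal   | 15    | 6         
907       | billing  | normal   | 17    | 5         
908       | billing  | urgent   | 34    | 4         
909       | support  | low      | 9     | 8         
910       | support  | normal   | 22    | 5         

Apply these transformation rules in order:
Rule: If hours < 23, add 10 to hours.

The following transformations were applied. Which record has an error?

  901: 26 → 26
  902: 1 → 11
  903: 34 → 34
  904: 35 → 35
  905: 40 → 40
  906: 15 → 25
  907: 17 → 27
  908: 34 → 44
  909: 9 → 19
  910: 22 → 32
Record 908 has an error. The correct transformed value should be 34, not 44.

Step 1: Check each record against the rule
Step 2: Record 908 has hours = 34
Step 3: Since 34 >= 23, the bonus should not have been applied
Step 4: Correct value = 34, but claimed value = 44
Conclusion: Record 908 has the error.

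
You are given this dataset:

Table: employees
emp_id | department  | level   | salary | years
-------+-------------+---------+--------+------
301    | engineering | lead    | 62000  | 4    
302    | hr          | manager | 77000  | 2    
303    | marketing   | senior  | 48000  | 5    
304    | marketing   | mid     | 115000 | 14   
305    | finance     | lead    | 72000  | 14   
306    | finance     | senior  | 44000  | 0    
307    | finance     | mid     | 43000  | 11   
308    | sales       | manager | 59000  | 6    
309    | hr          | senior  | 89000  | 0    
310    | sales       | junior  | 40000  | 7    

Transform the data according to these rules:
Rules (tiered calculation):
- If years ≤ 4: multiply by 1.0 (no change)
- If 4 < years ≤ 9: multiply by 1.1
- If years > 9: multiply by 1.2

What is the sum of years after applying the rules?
72.6

Step 1: Tier 1 (years ≤ 4): 4 records, sum = 6 × 1.0 = 6.0
Step 2: Tier 2 (4 < years ≤ 9): 3 records, sum = 18 × 1.1 = 19.8
Step 3: Tier 3 (years > 9): 3 records, sum = 39 × 1.2 = 46.8
Step 4: Final sum = 6.0 + 19.8 + 46.8 = 72.6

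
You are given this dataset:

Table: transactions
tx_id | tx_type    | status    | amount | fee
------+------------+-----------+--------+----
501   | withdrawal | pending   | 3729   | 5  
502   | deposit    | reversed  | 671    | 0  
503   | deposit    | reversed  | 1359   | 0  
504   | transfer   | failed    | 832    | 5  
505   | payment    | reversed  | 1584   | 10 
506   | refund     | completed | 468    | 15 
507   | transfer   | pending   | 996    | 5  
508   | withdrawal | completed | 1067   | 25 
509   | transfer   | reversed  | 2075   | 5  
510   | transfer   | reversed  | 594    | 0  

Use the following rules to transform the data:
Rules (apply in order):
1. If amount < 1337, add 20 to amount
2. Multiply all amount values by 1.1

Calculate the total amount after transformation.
14844.5

Step 1: Apply Rule 1 - Add 20 to records with amount < 1337
  - 6 records affected: 4628 + (6 × 20) = 4748
  - Unaffected records: 8747
  - Sum after Rule 1: 13495
Step 2: Apply Rule 2 - Multiply all by 1.1
  - 13495 × 1.1 = 14844.5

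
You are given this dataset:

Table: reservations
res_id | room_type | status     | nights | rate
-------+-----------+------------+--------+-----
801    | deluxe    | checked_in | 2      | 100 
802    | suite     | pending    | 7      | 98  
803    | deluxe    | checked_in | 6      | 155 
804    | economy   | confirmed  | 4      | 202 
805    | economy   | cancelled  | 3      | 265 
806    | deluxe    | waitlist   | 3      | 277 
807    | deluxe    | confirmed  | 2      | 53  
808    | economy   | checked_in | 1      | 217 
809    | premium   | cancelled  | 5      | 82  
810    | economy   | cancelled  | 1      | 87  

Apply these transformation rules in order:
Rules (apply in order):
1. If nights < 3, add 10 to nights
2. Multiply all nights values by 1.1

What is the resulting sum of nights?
81.4

Step 1: Apply Rule 1 - Add 10 to records with nights < 3
  - 4 records affected: 6 + (4 × 10) = 46
  - Unaffected records: 28
  - Sum after Rule 1: 74
Step 2: Apply Rule 2 - Multiply all by 1.1
  - 74 × 1.1 = 81.4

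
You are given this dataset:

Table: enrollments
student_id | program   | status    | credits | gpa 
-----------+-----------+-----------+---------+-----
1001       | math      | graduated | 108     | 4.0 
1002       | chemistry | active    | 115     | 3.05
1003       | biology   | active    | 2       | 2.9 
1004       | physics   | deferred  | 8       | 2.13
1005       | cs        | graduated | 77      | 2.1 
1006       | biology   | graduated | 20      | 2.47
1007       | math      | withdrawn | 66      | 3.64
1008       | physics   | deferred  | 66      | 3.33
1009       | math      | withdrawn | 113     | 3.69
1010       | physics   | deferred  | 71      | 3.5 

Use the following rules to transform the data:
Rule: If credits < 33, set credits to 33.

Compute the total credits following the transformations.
715

Step 1: 3 records have credits < 33
Step 2: These records originally summed to 30
Step 3: After setting to minimum: 3 × 33 = 99
Step 4: Unaffected records sum: 616
Step 5: Final sum = 99 + 616 = 715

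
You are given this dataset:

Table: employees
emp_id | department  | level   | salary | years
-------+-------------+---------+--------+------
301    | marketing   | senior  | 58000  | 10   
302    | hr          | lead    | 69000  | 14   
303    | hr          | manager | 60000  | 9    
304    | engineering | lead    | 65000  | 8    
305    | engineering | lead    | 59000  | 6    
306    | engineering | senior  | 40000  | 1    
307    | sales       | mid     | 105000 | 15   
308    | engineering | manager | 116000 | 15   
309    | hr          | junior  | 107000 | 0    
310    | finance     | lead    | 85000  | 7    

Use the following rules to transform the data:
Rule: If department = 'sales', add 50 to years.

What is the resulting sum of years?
135

Step 1: Count records where department = 'sales': 1
Step 2: Total bonus added: 1 × 50 = 50
Step 3: Original sum of years: 85
Step 4: Final sum = 85 + 50 = 135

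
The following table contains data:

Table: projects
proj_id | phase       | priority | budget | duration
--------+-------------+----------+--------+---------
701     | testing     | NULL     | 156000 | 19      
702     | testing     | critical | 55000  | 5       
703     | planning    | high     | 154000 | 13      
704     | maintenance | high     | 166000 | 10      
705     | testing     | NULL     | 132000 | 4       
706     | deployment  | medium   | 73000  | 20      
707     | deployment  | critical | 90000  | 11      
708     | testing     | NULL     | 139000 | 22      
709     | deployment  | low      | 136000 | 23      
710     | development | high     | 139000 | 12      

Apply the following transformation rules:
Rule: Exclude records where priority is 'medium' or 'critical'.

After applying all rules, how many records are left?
7

Step 1: Count records to exclude
  - 1 (medium) + 2 (critical) = 3 records
Step 2: Total records: 10
Step 3: Remaining = 10 - 3 = 7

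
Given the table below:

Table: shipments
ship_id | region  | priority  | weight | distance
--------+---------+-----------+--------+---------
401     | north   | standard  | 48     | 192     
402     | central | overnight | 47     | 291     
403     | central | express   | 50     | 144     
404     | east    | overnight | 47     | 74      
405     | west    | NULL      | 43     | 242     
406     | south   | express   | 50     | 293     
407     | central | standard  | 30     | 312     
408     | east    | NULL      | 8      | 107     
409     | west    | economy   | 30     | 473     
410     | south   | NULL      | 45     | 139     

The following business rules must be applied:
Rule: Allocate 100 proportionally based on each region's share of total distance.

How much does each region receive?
central: 32.95, east: 7.98, north: 8.47, south: 19.06, west: 31.54

Step 1: Calculate total distance = 2267
Step 2: Calculate each region's proportion:
  central: 747/2267 = 32.95% → 32.95
  east: 181/2267 = 7.98% → 7.98
  north: 192/2267 = 8.47% → 8.47
  south: 432/2267 = 19.06% → 19.06
  west: 715/2267 = 31.54% → 31.54
Step 3: Verify: sum of allocations ≈ 100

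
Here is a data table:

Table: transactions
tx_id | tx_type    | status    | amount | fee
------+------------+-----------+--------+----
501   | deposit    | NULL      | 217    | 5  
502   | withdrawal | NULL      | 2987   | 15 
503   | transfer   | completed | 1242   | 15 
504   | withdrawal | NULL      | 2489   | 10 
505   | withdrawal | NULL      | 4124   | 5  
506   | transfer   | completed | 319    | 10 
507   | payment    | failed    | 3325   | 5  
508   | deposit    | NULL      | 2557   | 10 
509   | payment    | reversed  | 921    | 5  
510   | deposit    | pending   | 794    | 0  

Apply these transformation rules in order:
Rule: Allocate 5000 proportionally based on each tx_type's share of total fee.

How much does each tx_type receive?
deposit: 937.5, payment: 625.0, transfer: 1562.5, withdrawal: 1875.0

Step 1: Calculate total fee = 80
Step 2: Calculate each tx_type's proportion:
  deposit: 15/80 = 18.75% → 937.5
  payment: 10/80 = 12.50% → 625.0
  transfer: 25/80 = 31.25% → 1562.5
  withdrawal: 30/80 = 37.50% → 1875.0
Step 3: Verify: sum of allocations ≈ 5000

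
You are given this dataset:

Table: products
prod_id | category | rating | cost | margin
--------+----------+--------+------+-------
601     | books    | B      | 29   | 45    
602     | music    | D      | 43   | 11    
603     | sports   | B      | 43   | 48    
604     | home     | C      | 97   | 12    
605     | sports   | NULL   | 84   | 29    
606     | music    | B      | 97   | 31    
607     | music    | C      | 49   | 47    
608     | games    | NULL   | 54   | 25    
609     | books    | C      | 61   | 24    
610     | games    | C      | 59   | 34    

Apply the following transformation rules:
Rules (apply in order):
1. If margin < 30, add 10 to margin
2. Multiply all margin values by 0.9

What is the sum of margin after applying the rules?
320.4

Step 1: Apply Rule 1 - Add 10 to records with margin < 30
  - 5 records affected: 101 + (5 × 10) = 151
  - Unaffected records: 205
  - Sum after Rule 1: 356
Step 2: Apply Rule 2 - Multiply all by 0.9
  - 356 × 0.9 = 320.4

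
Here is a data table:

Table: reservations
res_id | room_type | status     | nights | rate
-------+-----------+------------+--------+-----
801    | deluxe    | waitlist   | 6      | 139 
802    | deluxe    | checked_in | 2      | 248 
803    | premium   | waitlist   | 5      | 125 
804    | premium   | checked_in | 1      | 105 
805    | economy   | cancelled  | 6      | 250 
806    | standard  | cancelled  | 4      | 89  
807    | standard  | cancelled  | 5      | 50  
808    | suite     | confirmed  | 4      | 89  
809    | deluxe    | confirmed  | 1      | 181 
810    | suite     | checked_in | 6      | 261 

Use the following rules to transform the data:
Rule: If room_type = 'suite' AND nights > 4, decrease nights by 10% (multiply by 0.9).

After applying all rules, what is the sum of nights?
39.4

Step 1: Find records where room_type = 'suite' AND nights > 4
Step 2: 1 records match, summing to 6
Step 3: After multiplier: 6 × 0.9 = 5.4
Step 4: Unaffected records sum: 34
Step 5: Final sum = 5.4 + 34 = 39.4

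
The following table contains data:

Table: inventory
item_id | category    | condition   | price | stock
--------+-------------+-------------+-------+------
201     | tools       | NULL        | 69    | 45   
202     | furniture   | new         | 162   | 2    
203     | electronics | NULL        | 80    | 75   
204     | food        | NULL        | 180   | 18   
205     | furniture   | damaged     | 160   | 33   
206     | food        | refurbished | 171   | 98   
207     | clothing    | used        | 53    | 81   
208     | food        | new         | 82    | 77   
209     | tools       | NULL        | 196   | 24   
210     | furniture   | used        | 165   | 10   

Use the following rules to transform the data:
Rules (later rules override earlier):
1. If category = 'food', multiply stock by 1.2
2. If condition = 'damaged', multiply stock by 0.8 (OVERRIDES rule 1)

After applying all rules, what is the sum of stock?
495.0

Step 1: Rule 2 takes priority for records with condition = 'damaged'
  - 1 records: 33 × 0.8 = 26.4
Step 2: Rule 1 applies to remaining records with category = 'food'
  - 3 records: 193 × 1.2 = 231.6
Step 3: Other records unchanged: 237
Step 4: Final sum = 26.4 + 231.6 + 237 = 495.0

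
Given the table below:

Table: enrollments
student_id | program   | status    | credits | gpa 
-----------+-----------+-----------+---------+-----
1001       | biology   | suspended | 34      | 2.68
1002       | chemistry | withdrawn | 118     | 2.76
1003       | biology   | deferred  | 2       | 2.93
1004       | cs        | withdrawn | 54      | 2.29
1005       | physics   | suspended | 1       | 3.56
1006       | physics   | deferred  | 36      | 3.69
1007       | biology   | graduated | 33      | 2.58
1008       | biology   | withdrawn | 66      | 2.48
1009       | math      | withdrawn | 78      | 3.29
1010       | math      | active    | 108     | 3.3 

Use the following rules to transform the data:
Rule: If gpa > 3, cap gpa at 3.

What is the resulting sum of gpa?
27.72

Step 1: 4 records have gpa > 3
Step 2: These records originally summed to 13.84
Step 3: After capping: 4 × 3 = 12
Step 4: Unaffected records sum: 15.72
Step 5: Final sum = 12 + 15.72 = 27.72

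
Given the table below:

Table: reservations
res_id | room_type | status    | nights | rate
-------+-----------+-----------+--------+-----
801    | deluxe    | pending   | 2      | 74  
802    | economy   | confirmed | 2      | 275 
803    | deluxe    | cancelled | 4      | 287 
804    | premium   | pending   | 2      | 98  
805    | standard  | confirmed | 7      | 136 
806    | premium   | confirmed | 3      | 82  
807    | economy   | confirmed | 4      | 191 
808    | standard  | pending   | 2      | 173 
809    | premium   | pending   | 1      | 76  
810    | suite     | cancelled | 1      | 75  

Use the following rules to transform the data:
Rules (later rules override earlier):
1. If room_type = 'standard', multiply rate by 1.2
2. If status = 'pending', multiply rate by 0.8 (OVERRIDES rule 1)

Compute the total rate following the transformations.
1410.0

Step 1: Rule 2 takes priority for records with status = 'pending'
  - 4 records: 421 × 0.8 = 336.8
Step 2: Rule 1 applies to remaining records with room_type = 'standard'
  - 1 records: 136 × 1.2 = 163.2
Step 3: Other records unchanged: 910
Step 4: Final sum = 336.8 + 163.2 + 910 = 1410.0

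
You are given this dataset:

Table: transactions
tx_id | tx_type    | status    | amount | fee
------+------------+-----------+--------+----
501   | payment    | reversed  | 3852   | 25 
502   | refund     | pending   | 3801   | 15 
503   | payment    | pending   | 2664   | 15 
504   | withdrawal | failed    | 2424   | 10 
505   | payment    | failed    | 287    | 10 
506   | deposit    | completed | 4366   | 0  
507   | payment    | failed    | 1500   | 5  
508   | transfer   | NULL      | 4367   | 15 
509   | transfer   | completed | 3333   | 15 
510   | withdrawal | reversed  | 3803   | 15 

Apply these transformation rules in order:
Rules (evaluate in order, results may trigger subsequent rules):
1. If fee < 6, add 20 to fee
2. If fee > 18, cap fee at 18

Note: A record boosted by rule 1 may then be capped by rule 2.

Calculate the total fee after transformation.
149

Step 1: Apply rule 1 to records with fee < 6
  - 2 records get bonus of 20
  - Of these, 2 records then exceed 18 and get capped
Step 2: Apply rule 2 to records with fee > 18
  - 1 records (original) are capped
Step 3: Calculate final sum = 149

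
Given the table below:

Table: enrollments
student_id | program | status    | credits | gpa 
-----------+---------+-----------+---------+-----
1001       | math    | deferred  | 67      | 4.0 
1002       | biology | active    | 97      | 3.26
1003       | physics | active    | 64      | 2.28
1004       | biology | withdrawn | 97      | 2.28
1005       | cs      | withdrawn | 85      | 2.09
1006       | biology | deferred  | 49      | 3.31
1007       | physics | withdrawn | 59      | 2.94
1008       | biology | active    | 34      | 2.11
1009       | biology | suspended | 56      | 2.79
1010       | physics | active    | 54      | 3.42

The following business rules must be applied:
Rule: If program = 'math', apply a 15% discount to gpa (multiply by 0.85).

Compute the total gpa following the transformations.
27.88

Step 1: Records with program = 'math' have total gpa = 4.0
Step 2: Apply multiplier: 4.0 × 0.85 = 3.4
Step 3: Other records total: 24.48
Step 4: Final sum = 3.4 + 24.48 = 27.88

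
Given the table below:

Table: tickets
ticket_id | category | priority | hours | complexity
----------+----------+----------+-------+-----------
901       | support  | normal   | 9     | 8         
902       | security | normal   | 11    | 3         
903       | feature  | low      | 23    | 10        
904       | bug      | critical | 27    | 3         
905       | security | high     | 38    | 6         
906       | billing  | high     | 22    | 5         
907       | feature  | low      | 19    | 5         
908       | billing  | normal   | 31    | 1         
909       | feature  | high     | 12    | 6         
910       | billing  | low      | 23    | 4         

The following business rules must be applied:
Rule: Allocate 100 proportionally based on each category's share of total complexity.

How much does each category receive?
billing: 19.61, bug: 5.88, feature: 41.18, security: 17.65, support: 15.69

Step 1: Calculate total complexity = 51
Step 2: Calculate each category's proportion:
  billing: 10/51 = 19.61% → 19.61
  bug: 3/51 = 5.88% → 5.88
  feature: 21/51 = 41.18% → 41.18
  security: 9/51 = 17.65% → 17.65
  support: 8/51 = 15.69% → 15.69
Step 3: Verify: sum of allocations ≈ 100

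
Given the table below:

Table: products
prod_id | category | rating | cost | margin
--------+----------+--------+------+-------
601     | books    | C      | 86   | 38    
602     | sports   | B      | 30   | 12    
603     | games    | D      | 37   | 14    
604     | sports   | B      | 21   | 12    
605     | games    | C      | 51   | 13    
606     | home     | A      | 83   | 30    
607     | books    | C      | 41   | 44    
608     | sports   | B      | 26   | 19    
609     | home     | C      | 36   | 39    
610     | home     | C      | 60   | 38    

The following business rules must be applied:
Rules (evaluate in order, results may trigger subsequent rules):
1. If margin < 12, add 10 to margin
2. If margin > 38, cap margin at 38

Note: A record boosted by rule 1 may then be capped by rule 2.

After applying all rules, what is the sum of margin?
252

Step 1: Apply rule 1 to records with margin < 12
  - 0 records get bonus of 10
  - Of these, 0 records then exceed 38 and get capped
Step 2: Apply rule 2 to records with margin > 38
  - 2 records (original) are capped
Step 3: Calculate final sum = 252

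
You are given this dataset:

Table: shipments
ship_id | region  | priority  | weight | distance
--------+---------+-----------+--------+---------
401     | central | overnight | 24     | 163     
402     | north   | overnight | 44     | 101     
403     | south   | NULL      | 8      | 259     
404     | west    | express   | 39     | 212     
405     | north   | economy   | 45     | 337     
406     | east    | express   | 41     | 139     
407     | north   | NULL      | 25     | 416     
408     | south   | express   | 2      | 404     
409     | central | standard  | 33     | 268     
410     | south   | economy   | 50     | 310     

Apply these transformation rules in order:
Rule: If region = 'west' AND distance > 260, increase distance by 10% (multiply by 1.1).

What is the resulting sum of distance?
2609

Step 1: Find records where region = 'west' AND distance > 260
Step 2: 0 records match, summing to 0
Step 3: After multiplier: 0 × 1.1 = 0.0
Step 4: Unaffected records sum: 2609
Step 5: Final sum = 0.0 + 2609 = 2609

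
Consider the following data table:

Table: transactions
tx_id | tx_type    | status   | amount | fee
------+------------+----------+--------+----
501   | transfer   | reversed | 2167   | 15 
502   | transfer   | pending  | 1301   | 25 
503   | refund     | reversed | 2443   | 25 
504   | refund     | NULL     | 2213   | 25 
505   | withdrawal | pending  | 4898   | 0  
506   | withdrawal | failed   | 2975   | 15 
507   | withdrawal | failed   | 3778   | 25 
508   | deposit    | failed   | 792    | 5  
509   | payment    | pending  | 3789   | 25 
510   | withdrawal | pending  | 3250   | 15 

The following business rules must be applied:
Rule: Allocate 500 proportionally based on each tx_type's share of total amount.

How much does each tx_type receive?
deposit: 14.34, payment: 68.63, refund: 84.33, transfer: 62.81, withdrawal: 269.89

Step 1: Calculate total amount = 27606
Step 2: Calculate each tx_type's proportion:
  deposit: 792/27606 = 2.87% → 14.34
  payment: 3789/27606 = 13.73% → 68.63
  refund: 4656/27606 = 16.87% → 84.33
  transfer: 3468/27606 = 12.56% → 62.81
  withdrawal: 14901/27606 = 53.98% → 269.89
Step 3: Verify: sum of allocations ≈ 500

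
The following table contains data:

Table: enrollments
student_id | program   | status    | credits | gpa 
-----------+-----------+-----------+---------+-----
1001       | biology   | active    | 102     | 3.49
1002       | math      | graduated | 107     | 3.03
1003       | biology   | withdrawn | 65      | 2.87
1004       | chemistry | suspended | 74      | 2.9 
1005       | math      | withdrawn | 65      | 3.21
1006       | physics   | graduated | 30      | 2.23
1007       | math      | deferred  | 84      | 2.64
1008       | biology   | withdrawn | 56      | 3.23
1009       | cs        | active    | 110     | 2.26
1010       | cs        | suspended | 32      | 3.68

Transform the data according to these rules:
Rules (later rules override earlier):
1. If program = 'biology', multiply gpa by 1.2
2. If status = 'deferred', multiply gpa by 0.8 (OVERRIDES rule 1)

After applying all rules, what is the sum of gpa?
30.93

Step 1: Rule 2 takes priority for records with status = 'deferred'
  - 1 records: 2.64 × 0.8 = 2.11
Step 2: Rule 1 applies to remaining records with program = 'biology'
  - 3 records: 9.59 × 1.2 = 11.51
Step 3: Other records unchanged: 17.31
Step 4: Final sum = 2.11 + 11.51 + 17.31 = 30.93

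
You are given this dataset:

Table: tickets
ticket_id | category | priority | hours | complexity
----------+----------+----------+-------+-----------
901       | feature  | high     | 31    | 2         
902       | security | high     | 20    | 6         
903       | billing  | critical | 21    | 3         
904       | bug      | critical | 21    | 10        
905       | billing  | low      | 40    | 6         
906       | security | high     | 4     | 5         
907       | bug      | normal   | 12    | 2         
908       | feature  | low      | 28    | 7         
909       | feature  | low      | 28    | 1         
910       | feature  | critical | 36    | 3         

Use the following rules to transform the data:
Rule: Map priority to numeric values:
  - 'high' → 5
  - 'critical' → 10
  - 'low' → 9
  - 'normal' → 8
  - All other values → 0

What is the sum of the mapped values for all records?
80

Step 1: Apply mapping to each record
Step 2: Count by status:
  'high': 3 records × 5 = 15
  'critical': 3 records × 10 = 30
  'low': 3 records × 9 = 27
  'normal': 1 records × 8 = 8
Step 3: Sum all mapped values = 80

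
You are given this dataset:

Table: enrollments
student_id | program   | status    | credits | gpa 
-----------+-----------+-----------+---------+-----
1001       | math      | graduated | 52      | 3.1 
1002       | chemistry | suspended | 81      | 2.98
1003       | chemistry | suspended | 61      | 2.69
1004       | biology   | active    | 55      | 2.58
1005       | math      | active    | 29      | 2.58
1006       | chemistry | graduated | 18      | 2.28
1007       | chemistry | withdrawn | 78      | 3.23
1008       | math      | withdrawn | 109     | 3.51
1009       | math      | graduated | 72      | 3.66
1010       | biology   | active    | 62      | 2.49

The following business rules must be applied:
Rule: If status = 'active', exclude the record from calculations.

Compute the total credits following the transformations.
471

Step 1: Identify records where status = 'active'
Step 2: The excluded records sum to 146
Step 3: Original total credits = 617
Step 4: Remaining total = 617 - 146 = 471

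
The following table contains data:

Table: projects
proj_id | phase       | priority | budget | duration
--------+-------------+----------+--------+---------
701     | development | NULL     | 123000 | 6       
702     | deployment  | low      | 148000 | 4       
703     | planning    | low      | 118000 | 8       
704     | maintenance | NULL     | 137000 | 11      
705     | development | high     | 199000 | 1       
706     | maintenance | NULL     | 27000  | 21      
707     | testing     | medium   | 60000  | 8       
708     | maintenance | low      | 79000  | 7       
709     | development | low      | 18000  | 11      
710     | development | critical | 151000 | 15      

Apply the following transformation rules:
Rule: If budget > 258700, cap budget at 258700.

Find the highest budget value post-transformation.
199000

Step 1: Original maximum budget = 199000
Step 2: Check cap of 258700 against maximum
Step 3: No records exceed the cap (max 199000 <= cap 258700), so no capping applies
Step 4: Maximum after transformation = 199000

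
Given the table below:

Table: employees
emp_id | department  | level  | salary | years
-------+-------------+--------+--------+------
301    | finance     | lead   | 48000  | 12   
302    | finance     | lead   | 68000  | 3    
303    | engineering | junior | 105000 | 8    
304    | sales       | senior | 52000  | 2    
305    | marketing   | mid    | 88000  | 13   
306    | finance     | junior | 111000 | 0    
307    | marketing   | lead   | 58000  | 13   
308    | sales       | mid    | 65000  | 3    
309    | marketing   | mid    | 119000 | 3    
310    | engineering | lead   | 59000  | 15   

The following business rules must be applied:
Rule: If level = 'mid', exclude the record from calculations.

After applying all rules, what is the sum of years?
53

Step 1: Identify records where level = 'mid'
Step 2: The excluded records sum to 19
Step 3: Original total years = 72
Step 4: Remaining total = 72 - 19 = 53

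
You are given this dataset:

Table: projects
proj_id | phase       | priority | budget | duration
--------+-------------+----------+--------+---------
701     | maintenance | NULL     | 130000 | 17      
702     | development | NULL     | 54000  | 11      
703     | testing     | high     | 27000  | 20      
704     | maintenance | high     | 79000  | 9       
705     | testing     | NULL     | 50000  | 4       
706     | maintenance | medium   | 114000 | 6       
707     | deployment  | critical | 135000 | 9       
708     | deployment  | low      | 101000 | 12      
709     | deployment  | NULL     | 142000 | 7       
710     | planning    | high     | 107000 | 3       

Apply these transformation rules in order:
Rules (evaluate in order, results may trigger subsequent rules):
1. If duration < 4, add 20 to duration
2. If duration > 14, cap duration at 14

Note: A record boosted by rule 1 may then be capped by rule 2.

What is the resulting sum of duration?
100

Step 1: Apply rule 1 to records with duration < 4
  - 1 records get bonus of 20
  - Of these, 1 records then exceed 14 and get capped
Step 2: Apply rule 2 to records with duration > 14
  - 2 records (original) are capped
Step 3: Calculate final sum = 100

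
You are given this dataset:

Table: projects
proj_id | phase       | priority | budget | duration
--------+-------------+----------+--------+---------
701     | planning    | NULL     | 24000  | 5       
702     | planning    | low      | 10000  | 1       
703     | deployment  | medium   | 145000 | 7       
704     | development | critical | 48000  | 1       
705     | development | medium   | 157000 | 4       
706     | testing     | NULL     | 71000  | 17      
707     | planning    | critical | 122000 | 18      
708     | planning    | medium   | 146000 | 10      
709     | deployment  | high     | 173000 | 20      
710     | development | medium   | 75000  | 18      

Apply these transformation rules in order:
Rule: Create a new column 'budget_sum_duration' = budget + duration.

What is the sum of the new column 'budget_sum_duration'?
971101

Step 1: For each record, compute budget + duration
Example calculations:
  24000 + 5 = 24005
  10000 + 1 = 10001
  145000 + 7 = 145007
  ...
Step 2: Sum all derived values
Step 3: Total = 971101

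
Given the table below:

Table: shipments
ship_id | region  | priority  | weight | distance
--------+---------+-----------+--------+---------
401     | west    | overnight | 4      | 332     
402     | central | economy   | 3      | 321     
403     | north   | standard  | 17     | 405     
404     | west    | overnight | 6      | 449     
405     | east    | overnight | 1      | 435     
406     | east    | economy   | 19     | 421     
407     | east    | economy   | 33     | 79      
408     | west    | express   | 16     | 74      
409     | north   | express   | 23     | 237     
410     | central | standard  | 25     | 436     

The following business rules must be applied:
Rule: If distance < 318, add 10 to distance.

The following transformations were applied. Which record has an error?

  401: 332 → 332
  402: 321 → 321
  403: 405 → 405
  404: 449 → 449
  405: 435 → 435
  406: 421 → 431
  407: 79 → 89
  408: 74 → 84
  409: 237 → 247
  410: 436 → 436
Record 406 has an error. The correct transformed value should be 421, not 431.

Step 1: Check each record against the rule
Step 2: Record 406 has distance = 421
Step 3: Since 421 >= 318, the bonus should not have been applied
Step 4: Correct value = 421, but claimed value = 431
Conclusion: Record 406 has the error.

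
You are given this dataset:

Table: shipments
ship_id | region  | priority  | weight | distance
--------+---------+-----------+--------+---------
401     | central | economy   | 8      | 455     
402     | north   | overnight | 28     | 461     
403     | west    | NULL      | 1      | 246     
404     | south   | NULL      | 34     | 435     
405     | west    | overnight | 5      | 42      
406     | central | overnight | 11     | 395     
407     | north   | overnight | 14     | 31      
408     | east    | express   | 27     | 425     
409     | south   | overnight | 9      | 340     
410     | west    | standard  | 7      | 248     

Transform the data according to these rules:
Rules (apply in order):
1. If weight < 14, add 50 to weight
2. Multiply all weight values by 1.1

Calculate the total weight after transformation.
488.4

Step 1: Apply Rule 1 - Add 50 to records with weight < 14
  - 6 records affected: 41 + (6 × 50) = 341
  - Unaffected records: 103
  - Sum after Rule 1: 444
Step 2: Apply Rule 2 - Multiply all by 1.1
  - 444 × 1.1 = 488.4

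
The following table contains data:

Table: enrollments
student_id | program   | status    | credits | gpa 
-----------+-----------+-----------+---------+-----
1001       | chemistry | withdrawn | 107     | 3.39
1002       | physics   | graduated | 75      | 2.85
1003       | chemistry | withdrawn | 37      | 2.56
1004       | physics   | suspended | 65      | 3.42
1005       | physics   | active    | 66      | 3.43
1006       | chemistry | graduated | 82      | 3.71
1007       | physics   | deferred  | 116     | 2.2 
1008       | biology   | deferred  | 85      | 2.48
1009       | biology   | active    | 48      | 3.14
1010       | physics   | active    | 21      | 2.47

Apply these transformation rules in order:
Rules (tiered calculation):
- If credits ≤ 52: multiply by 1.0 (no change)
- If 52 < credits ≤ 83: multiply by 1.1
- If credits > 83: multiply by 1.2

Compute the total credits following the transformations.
792.4

Step 1: Tier 1 (credits ≤ 52): 3 records, sum = 106 × 1.0 = 106.0
Step 2: Tier 2 (52 < credits ≤ 83): 4 records, sum = 288 × 1.1 = 316.8
Step 3: Tier 3 (credits > 83): 3 records, sum = 308 × 1.2 = 369.6
Step 4: Final sum = 106.0 + 316.8 + 369.6 = 792.4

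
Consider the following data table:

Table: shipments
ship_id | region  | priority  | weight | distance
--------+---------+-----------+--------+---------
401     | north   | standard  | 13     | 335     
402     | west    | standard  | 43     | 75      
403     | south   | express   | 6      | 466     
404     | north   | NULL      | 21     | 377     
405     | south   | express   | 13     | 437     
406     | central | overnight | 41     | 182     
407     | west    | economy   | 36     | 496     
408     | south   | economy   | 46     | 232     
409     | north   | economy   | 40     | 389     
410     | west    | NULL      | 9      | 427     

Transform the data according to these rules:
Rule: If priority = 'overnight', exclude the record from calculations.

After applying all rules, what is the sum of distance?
3234

Step 1: Identify records where priority = 'overnight'
Step 2: The excluded records sum to 182
Step 3: Original total distance = 3416
Step 4: Remaining total = 3416 - 182 = 3234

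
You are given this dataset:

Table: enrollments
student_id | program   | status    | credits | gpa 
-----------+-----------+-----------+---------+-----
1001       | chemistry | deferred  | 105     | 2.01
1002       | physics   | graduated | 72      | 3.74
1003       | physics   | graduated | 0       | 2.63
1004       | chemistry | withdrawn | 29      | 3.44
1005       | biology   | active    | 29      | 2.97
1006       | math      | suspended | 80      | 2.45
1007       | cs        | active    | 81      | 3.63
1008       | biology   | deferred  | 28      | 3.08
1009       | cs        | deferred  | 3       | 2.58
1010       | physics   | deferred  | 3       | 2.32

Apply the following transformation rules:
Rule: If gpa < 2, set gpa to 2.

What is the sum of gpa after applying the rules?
28.85

Step 1: 0 records have gpa < 2
Step 2: These records originally summed to 0
Step 3: After setting to minimum: 0 × 2 = 0
Step 4: Unaffected records sum: 28.85
Step 5: Final sum = 0 + 28.85 = 28.85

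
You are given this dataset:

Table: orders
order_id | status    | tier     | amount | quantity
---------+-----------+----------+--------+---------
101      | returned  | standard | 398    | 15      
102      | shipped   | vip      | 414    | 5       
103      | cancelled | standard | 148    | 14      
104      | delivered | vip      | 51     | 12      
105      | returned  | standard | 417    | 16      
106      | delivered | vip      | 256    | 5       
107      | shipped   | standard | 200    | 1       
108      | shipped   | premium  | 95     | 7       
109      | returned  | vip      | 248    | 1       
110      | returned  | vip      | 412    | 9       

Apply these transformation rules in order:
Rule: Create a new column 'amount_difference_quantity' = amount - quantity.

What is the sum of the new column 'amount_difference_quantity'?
2554

Step 1: For each record, compute amount - quantity
Example calculations:
  398 - 15 = 383
  414 - 5 = 409
  148 - 14 = 134
  ...
Step 2: Sum all derived values
Step 3: Total = 2554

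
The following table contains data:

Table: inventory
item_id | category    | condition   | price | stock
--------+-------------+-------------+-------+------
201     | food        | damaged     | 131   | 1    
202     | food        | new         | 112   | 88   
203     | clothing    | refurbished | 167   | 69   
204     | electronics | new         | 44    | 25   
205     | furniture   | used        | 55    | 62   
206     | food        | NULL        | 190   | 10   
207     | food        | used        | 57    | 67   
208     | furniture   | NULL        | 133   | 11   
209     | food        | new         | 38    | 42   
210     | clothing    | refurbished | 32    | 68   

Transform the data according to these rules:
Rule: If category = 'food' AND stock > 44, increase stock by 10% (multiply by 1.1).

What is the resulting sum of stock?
458.5

Step 1: Find records where category = 'food' AND stock > 44
Step 2: 2 records match, summing to 155
Step 3: After multiplier: 155 × 1.1 = 170.5
Step 4: Unaffected records sum: 288
Step 5: Final sum = 170.5 + 288 = 458.5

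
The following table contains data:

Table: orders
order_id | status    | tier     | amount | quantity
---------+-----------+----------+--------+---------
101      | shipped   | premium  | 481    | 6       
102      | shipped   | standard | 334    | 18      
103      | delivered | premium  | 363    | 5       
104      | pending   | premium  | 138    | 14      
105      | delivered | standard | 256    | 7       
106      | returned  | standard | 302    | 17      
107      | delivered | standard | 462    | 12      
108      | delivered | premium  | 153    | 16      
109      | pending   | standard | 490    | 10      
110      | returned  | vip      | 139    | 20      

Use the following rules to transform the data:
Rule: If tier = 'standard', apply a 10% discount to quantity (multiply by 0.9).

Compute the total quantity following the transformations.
118.6

Step 1: Records with tier = 'standard' have total quantity = 64
Step 2: Apply multiplier: 64 × 0.9 = 57.6
Step 3: Other records total: 61
Step 4: Final sum = 57.6 + 61 = 118.6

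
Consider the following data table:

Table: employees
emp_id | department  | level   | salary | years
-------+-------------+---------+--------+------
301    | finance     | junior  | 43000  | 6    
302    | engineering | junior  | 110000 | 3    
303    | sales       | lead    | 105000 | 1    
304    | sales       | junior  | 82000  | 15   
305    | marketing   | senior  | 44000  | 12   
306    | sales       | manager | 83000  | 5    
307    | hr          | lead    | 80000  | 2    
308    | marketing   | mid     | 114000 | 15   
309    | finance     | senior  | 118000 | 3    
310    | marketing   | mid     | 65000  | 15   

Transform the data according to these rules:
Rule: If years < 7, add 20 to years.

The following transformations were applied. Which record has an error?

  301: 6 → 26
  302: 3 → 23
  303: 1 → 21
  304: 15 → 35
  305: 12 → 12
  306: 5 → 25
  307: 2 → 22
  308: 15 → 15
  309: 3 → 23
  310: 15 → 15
Record 304 has an error. The correct transformed value should be 15, not 35.

Step 1: Check each record against the rule
Step 2: Record 304 has years = 15
Step 3: Since 15 >= 7, the bonus should not have been applied
Step 4: Correct value = 15, but claimed value = 35
Conclusion: Record 304 has the error.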